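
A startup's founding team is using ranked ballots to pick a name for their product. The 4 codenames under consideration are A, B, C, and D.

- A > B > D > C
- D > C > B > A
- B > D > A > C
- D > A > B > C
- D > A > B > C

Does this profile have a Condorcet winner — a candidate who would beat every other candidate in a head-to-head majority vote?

Head-to-head results (5 voters total):
A vs B: A wins 3–2.
A vs C: A wins 4–1.
A vs D: D wins 4–1.
B vs C: B wins 4–1.
B vs D: D wins 3–2.
C vs D: D wins 5–0.
D beats each rival — A (4–1), B (3–2), C (5–0) — so D is the Condorcet winner.

Yes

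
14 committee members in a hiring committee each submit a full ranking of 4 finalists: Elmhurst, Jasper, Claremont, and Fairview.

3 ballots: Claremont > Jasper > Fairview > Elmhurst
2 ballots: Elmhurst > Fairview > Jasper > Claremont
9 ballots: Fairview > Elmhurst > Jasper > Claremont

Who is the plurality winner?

Fairview

First-place vote totals:
  Elmhurst: 2
  Jasper: 0
  Claremont: 3
  Fairview: 9
Fairview has the most first-place votes.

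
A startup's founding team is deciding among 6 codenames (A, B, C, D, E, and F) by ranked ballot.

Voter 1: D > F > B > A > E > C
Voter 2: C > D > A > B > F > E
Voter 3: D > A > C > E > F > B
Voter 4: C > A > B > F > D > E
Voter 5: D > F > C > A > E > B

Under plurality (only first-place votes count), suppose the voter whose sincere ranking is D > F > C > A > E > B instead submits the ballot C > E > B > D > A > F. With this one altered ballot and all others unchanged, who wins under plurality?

First-place totals with the altered ballot: A 0, B 0, C 3, D 2, E 0, F 0.
The switch changes the winner from D to C.

C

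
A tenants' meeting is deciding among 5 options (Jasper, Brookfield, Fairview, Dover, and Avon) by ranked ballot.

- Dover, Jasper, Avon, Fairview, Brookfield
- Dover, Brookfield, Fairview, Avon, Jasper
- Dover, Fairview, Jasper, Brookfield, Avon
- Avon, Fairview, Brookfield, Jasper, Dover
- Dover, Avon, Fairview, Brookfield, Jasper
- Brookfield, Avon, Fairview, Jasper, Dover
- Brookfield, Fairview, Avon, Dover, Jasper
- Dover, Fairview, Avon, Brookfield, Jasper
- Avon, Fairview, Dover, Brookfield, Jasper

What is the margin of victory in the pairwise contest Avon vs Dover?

1

Ballots ranking Avon above Dover: 4.
Ballots ranking Dover above Avon: 5.
Dover wins 5–4, a margin of 1.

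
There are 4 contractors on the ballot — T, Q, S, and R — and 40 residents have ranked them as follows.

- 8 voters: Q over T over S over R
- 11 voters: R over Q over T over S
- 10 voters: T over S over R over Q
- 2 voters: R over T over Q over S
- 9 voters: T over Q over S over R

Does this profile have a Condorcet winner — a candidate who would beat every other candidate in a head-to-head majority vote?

Yes

Head-to-head results (40 voters total):
T vs Q: T wins 21–19.
T vs S: T wins 40–0.
T vs R: T wins 27–13.
Q vs S: Q wins 30–10.
Q vs R: R wins 23–17.
S vs R: S wins 27–13.
T beats each rival — Q (21–19), S (40–0), R (27–13) — so T is the Condorcet winner.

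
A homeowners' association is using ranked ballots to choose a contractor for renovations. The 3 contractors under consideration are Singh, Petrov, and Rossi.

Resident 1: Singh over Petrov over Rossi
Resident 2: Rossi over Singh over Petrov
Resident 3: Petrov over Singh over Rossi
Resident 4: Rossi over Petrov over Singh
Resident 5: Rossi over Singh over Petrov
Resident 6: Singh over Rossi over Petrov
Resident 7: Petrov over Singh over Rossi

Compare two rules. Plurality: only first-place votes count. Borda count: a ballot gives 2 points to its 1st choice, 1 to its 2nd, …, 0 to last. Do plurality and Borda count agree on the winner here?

Plurality first-place counts: Singh 2, Petrov 2, Rossi 3 → Rossi.
Borda totals: Singh 8, Petrov 6, Rossi 7 → Singh.
The two rules disagree: plurality picks Rossi, Borda picks Singh.

No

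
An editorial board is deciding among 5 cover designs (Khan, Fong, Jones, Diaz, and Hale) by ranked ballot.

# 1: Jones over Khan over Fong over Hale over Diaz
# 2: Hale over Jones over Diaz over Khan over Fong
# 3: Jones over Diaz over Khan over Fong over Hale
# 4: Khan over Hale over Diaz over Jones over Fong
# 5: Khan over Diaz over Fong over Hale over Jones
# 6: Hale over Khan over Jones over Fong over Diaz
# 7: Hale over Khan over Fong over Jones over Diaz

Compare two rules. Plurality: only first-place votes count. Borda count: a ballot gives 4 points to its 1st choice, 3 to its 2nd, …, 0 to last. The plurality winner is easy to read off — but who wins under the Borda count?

Khan

Plurality first-place counts: Khan 2, Fong 0, Jones 2, Diaz 0, Hale 3 → Hale.
Borda totals: Khan 20, Fong 8, Jones 15, Diaz 10, Hale 17 → Khan.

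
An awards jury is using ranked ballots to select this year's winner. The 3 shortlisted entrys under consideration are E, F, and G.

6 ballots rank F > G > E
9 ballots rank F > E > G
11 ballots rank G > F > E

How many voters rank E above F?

Ballots ranking E above F: 0.
Ballots ranking F above E: 6+9+11 = 26.
So 0 of 26 voters prefer E to F.

0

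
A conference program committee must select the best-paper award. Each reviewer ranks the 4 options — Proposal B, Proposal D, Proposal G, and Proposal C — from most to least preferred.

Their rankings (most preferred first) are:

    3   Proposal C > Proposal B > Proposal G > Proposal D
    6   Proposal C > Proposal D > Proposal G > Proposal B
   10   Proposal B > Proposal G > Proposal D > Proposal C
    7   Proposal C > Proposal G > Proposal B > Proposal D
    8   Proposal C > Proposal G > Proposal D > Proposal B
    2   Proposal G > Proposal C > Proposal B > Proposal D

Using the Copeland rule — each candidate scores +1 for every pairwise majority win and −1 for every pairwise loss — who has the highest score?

Proposal C

Pairwise results:
  Proposal B vs Proposal D: Proposal B wins 22–14.
  Proposal B vs Proposal G: Proposal G wins 23–13.
  Proposal B vs Proposal C: Proposal C wins 26–10.
  Proposal D vs Proposal G: Proposal G wins 30–6.
  Proposal D vs Proposal C: Proposal C wins 26–10.
  Proposal G vs Proposal C: Proposal C wins 24–12.
Copeland scores (wins − losses):
  Proposal B: 1 − 2 = -1
  Proposal D: 0 − 3 = -3
  Proposal G: 2 − 1 = 1
  Proposal C: 3 − 0 = 3
Proposal C has the best Copeland score.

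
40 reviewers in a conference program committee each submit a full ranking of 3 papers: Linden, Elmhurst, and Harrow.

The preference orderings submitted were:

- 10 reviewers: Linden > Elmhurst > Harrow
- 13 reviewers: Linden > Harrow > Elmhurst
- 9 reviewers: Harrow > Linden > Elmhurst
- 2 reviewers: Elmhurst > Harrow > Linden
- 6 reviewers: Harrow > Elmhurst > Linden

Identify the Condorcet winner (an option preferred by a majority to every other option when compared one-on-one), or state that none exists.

Head-to-head results (40 voters total):
Linden vs Elmhurst: Linden wins 32–8.
Linden vs Harrow: Linden wins 23–17.
Elmhurst vs Harrow: Harrow wins 28–12.
Linden beats each rival — Elmhurst (32–8), Harrow (23–17) — so Linden is the Condorcet winner.

Linden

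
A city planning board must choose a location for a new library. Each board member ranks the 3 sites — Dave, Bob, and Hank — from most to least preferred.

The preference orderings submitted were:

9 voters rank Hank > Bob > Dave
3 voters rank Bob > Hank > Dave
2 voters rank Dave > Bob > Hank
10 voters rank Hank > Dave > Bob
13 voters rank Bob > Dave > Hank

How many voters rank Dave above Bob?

Ballots ranking Dave above Bob: 2+10 = 12.
Ballots ranking Bob above Dave: 9+3+13 = 25.
So 12 of 37 voters prefer Dave to Bob.

12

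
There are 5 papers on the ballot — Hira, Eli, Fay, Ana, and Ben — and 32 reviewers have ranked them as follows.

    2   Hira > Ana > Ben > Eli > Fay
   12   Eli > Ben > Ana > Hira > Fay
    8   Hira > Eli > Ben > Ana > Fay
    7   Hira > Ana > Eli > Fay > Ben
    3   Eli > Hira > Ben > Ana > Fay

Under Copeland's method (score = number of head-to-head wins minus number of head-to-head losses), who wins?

Hira

Pairwise results:
  Hira vs Eli: Hira wins 17–15.
  Hira vs Fay: Hira wins 32–0.
  Hira vs Ana: Hira wins 20–12.
  Hira vs Ben: Hira wins 20–12.
  Eli vs Fay: Eli wins 32–0.
  Eli vs Ana: Eli wins 23–9.
  Eli vs Ben: Eli wins 30–2.
  Fay vs Ana: Ana wins 32–0.
  Fay vs Ben: Ben wins 25–7.
  Ana vs Ben: Ben wins 23–9.
Copeland scores (wins − losses):
  Hira: 4 − 0 = 4
  Eli: 3 − 1 = 2
  Fay: 0 − 4 = -4
  Ana: 1 − 3 = -2
  Ben: 2 − 2 = 0
Hira has the best Copeland score.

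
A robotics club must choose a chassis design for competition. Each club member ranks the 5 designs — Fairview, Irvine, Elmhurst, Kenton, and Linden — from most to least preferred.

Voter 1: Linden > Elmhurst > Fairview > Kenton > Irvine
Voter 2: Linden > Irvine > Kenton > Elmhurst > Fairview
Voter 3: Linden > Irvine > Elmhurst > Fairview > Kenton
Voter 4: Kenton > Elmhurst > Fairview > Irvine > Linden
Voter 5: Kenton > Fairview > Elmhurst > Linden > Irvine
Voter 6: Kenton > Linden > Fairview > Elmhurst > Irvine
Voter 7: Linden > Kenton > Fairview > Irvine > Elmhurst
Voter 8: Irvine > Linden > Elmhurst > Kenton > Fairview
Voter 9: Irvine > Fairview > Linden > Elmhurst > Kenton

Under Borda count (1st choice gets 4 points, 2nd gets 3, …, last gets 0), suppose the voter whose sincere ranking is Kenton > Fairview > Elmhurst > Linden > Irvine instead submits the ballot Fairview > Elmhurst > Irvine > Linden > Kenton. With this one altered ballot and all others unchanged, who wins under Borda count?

Borda totals with the altered ballot: Fairview 16, Irvine 18, Elmhurst 16, Kenton 15, Linden 25.
The winner is unchanged: still Linden.

Linden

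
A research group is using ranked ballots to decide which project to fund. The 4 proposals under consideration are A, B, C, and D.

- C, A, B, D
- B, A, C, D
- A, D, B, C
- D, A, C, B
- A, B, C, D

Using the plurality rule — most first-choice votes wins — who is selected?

First-place vote totals:
  A: 2
  B: 1
  C: 1
  D: 1
A has the most first-place votes.

A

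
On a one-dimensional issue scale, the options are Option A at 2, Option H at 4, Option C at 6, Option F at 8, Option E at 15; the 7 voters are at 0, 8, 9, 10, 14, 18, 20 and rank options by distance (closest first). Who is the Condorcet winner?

With single-peaked preferences on a line, the Condorcet winner is the candidate closest to the median voter.
The median voter (position 10) is closest to Option F at 8.
Check: Option F vs Option C — voters closer to Option F: 6 of 7.

Option F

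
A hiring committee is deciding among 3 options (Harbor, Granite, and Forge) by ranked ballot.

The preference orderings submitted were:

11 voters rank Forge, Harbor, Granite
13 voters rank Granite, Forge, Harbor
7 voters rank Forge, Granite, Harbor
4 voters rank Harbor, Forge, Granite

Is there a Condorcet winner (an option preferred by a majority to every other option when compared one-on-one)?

Head-to-head results (35 voters total):
Harbor vs Granite: Granite wins 20–15.
Harbor vs Forge: Forge wins 31–4.
Granite vs Forge: Forge wins 22–13.
Forge beats each rival — Harbor (31–4), Granite (22–13) — so Forge is the Condorcet winner.

Yes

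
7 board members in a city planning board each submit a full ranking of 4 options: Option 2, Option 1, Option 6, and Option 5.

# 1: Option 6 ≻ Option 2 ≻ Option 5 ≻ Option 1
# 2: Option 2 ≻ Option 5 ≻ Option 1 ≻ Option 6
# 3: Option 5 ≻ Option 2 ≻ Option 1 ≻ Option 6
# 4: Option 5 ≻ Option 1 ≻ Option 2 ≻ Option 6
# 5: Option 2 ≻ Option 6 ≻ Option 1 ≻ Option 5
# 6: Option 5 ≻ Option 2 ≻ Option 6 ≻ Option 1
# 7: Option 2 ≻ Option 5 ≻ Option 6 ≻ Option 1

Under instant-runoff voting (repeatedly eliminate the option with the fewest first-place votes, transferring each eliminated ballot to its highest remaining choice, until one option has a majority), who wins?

Option 2

Round 1: Option 2 3, Option 5 3, Option 6 1, Option 1 0. Option 1 has the fewest and is eliminated.
Round 2: Option 2 3, Option 5 3, Option 6 1. Option 6 has the fewest and is eliminated.
Round 3: Option 2 4, Option 5 3. Option 2 has a majority.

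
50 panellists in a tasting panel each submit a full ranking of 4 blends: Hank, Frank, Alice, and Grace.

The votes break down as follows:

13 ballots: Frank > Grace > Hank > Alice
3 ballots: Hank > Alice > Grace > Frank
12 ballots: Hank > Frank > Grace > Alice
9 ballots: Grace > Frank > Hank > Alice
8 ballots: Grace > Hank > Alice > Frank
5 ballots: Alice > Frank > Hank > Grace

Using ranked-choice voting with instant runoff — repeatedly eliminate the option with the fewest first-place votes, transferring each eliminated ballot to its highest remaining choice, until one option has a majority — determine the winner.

Frank

Round 1: Grace 17, Hank 15, Frank 13, Alice 5. Alice has the fewest and is eliminated.
Round 2: Frank 18, Grace 17, Hank 15. Hank has the fewest and is eliminated.
Round 3: Frank 30, Grace 20. Frank has a majority.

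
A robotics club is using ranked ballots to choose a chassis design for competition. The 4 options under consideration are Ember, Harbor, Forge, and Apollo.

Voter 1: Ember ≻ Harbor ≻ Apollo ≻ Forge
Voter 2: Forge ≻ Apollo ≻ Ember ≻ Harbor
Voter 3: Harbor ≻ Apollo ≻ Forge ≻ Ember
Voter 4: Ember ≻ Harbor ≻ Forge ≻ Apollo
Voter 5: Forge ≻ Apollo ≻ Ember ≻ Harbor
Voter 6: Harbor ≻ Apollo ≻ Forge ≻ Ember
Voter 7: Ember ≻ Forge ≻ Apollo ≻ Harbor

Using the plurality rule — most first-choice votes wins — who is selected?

Ember

First-place vote totals:
  Ember: 3
  Harbor: 2
  Forge: 2
  Apollo: 0
Ember has the most first-place votes.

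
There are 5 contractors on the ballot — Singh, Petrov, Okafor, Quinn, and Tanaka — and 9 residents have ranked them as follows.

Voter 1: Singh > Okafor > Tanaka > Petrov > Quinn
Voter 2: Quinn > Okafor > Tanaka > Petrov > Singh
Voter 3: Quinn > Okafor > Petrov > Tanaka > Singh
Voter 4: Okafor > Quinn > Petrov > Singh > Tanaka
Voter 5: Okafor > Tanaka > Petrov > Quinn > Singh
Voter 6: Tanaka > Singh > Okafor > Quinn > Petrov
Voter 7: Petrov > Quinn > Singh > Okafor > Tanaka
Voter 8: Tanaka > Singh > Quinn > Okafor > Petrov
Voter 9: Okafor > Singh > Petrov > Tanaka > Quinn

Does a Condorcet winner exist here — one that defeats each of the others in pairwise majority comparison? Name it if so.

Head-to-head results (9 voters total):
Singh vs Petrov: Petrov wins 5–4.
Singh vs Okafor: Okafor wins 5–4.
Singh vs Quinn: Quinn wins 5–4.
Singh vs Tanaka: Tanaka wins 5–4.
Petrov vs Okafor: Okafor wins 8–1.
Petrov vs Quinn: Quinn wins 5–4.
Petrov vs Tanaka: Tanaka wins 5–4.
Okafor vs Quinn: Okafor wins 5–4.
Okafor vs Tanaka: Okafor wins 7–2.
Quinn vs Tanaka: Tanaka wins 5–4.
Okafor beats each rival — Singh (5–4), Petrov (8–1), Quinn (5–4), Tanaka (7–2) — so Okafor is the Condorcet winner.

Okafor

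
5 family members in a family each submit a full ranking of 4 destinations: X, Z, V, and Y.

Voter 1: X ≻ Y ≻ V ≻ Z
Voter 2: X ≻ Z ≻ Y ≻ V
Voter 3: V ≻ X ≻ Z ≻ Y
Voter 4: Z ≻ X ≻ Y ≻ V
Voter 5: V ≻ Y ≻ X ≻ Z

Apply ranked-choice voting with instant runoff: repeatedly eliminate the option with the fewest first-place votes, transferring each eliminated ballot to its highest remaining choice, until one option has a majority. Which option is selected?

X

Round 1: X 2, V 2, Z 1, Y 0. Y has the fewest and is eliminated.
Round 2: X 2, V 2, Z 1. Z has the fewest and is eliminated.
Round 3: X 3, V 2. X has a majority.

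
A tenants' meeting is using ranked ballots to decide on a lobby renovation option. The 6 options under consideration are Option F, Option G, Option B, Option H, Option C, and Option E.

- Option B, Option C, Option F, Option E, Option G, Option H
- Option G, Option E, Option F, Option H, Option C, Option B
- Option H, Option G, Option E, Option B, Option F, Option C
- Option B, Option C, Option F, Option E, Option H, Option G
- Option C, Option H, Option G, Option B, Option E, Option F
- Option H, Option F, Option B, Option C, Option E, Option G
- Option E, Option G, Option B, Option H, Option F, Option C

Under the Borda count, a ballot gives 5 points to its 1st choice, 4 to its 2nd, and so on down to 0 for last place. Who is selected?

Borda scores:
  Option F: 3 + 3 + 1 + 3 + 0 + 4 + 1 = 15
  Option G: 1 + 5 + 4 + 0 + 3 + 0 + 4 = 17
  Option B: 5 + 0 + 2 + 5 + 2 + 3 + 3 = 20
  Option H: 0 + 2 + 5 + 1 + 4 + 5 + 2 = 19
  Option C: 4 + 1 + 0 + 4 + 5 + 2 + 0 = 16
  Option E: 2 + 4 + 3 + 2 + 1 + 1 + 5 = 18
Option B has the highest total.

Option B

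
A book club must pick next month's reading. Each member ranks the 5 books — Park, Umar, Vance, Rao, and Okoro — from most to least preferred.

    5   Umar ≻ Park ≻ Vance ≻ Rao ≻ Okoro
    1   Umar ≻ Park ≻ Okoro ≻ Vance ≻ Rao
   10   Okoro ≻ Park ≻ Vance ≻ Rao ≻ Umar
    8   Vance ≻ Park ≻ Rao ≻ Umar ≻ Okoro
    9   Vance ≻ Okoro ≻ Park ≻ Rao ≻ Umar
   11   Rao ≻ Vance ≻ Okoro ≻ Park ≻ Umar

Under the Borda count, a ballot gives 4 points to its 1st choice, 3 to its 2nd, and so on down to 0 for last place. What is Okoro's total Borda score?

Borda scores:
  Park: 5·3 + 3 + 10·3 + 8·3 + 9·2 + 11·1 = 101
  Umar: 5·4 + 4 + 10·0 + 8·1 + 9·0 + 11·0 = 32
  Vance: 5·2 + 1 + 10·2 + 8·4 + 9·4 + 11·3 = 132
  Rao: 5·1 + 0 + 10·1 + 8·2 + 9·1 + 11·4 = 84
  Okoro: 5·0 + 2 + 10·4 + 8·0 + 9·3 + 11·2 = 91

91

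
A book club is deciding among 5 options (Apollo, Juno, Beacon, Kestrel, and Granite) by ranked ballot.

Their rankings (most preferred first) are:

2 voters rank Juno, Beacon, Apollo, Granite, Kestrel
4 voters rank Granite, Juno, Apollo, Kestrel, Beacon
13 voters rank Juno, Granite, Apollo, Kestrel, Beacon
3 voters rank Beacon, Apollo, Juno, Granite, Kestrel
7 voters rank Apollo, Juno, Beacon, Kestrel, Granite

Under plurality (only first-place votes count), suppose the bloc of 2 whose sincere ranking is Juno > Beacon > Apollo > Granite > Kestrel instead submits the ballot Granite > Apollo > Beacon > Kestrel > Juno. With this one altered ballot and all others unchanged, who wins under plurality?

Juno

First-place totals with the altered ballot: Apollo 7, Juno 13, Beacon 3, Kestrel 0, Granite 6.
The winner is unchanged: still Juno.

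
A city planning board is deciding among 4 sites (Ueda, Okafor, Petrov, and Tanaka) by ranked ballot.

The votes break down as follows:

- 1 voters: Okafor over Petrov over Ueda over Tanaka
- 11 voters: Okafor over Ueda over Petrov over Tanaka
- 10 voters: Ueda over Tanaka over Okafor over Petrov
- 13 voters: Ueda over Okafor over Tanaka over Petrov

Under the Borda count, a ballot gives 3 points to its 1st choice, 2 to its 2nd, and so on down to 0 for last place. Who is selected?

Ueda

Borda scores:
  Ueda: 1 + 11·2 + 10·3 + 13·3 = 92
  Okafor: 3 + 11·3 + 10·1 + 13·2 = 72
  Petrov: 2 + 11·1 + 10·0 + 13·0 = 13
  Tanaka: 0 + 11·0 + 10·2 + 13·1 = 33
Ueda has the highest total.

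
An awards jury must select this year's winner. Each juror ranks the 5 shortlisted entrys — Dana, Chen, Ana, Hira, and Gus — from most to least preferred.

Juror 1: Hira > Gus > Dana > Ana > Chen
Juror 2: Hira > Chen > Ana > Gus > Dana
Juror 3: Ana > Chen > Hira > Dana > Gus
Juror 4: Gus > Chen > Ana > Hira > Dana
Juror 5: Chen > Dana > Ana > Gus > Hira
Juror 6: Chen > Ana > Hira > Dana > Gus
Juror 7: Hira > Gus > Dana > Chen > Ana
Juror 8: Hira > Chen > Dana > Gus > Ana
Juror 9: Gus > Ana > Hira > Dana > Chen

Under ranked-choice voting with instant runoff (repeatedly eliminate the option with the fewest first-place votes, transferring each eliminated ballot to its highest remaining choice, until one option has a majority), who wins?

Hira

Round 1: Hira 4, Chen 2, Gus 2, Ana 1, Dana 0. Dana has the fewest and is eliminated.
Round 2: Hira 4, Chen 2, Gus 2, Ana 1. Ana has the fewest and is eliminated.
Round 3: Hira 4, Chen 3, Gus 2. Gus has the fewest and is eliminated.
Round 4: Hira 5, Chen 4. Hira has a majority.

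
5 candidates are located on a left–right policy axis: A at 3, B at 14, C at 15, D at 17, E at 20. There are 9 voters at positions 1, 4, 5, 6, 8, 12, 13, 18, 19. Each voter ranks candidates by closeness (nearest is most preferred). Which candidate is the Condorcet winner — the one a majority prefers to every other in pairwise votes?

With single-peaked preferences on a line, the Condorcet winner is the candidate closest to the median voter.
The median voter (position 8) is closest to A at 3.
Check: A vs D — voters closer to A: 5 of 9.

A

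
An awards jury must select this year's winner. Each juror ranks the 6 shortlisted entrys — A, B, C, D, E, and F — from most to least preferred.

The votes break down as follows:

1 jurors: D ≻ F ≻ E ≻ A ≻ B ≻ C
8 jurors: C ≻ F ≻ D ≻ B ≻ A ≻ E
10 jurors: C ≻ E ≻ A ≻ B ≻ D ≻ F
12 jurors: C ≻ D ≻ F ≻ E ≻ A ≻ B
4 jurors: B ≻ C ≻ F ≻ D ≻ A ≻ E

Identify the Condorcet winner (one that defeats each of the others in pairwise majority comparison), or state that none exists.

Head-to-head results (35 voters total):
A vs B: A wins 23–12.
A vs C: C wins 34–1.
A vs D: D wins 25–10.
A vs E: E wins 23–12.
A vs F: F wins 25–10.
B vs C: C wins 30–5.
B vs D: D wins 21–14.
B vs E: E wins 23–12.
B vs F: F wins 21–14.
C vs D: C wins 34–1.
C vs E: C wins 34–1.
C vs F: C wins 34–1.
D vs E: D wins 25–10.
D vs F: D wins 23–12.
E vs F: F wins 25–10.
C beats each rival — A (34–1), B (30–5), D (34–1), E (34–1), F (34–1) — so C is the Condorcet winner.

C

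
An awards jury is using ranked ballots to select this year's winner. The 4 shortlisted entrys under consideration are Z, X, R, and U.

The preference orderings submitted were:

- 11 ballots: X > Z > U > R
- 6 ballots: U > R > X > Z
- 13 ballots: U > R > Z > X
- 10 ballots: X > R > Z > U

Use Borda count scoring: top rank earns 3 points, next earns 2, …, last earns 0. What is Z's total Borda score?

Borda scores:
  Z: 11·2 + 6·0 + 13·1 + 10·1 = 45
  X: 11·3 + 6·1 + 13·0 + 10·3 = 69
  R: 11·0 + 6·2 + 13·2 + 10·2 = 58
  U: 11·1 + 6·3 + 13·3 + 10·0 = 68

45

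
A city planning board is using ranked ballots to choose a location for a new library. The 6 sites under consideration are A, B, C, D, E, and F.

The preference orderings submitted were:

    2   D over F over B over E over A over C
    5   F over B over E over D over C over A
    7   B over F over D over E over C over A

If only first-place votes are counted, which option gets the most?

First-place vote totals:
  A: 0
  B: 7
  C: 0
  D: 2
  E: 0
  F: 5
B has the most first-place votes.

B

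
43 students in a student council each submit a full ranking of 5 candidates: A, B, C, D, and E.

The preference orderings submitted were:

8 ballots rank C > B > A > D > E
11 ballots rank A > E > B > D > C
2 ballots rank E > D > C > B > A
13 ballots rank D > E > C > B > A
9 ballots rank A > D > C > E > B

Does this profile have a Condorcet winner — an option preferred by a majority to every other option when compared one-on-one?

Head-to-head results (43 voters total):
A vs B: B wins 23–20.
A vs C: C wins 23–20.
A vs D: A wins 28–15.
A vs E: A wins 28–15.
B vs C: C wins 32–11.
B vs D: D wins 24–19.
B vs E: E wins 35–8.
C vs D: D wins 35–8.
C vs E: E wins 26–17.
D vs E: D wins 30–13.
No candidate beats all others: A beats D beats B beats A, a majority cycle.

No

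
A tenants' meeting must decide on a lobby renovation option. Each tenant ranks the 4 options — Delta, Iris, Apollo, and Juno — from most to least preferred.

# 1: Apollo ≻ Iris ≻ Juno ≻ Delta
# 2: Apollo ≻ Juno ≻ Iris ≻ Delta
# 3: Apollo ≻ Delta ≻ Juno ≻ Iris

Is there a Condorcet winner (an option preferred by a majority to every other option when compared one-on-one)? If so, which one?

Head-to-head results (3 voters total):
Delta vs Iris: Iris wins 2–1.
Delta vs Apollo: Apollo wins 3–0.
Delta vs Juno: Juno wins 2–1.
Iris vs Apollo: Apollo wins 3–0.
Iris vs Juno: Juno wins 2–1.
Apollo vs Juno: Apollo wins 3–0.
Apollo beats each rival — Delta (3–0), Iris (3–0), Juno (3–0) — so Apollo is the Condorcet winner.

Apollo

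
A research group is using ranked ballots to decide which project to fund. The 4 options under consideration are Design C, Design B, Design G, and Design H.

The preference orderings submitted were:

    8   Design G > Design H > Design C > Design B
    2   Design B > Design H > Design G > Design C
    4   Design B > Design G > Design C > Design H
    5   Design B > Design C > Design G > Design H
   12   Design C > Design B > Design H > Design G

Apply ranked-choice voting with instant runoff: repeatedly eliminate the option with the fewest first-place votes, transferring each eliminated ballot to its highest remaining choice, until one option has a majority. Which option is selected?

Round 1: Design C 12, Design B 11, Design G 8, Design H 0. Design H has the fewest and is eliminated.
Round 2: Design C 12, Design B 11, Design G 8. Design G has the fewest and is eliminated.
Round 3: Design C 20, Design B 11. Design C has a majority.

Design C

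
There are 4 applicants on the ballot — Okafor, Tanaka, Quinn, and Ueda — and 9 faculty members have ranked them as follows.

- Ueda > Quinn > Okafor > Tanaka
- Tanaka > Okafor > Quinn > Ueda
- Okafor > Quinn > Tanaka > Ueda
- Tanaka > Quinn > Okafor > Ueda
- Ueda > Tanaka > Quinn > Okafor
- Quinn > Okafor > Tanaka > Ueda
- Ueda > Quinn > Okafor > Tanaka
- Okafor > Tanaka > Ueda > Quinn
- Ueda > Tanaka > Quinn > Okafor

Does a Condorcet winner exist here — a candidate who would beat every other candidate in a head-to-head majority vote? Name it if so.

There is no Condorcet winner

Head-to-head results (9 voters total):
Okafor vs Tanaka: Okafor wins 5–4.
Okafor vs Quinn: Quinn wins 6–3.
Okafor vs Ueda: Okafor wins 5–4.
Tanaka vs Quinn: Tanaka wins 5–4.
Tanaka vs Ueda: Tanaka wins 5–4.
Quinn vs Ueda: Ueda wins 5–4.
No candidate beats all others: Okafor beats Tanaka beats Quinn beats Okafor, a majority cycle.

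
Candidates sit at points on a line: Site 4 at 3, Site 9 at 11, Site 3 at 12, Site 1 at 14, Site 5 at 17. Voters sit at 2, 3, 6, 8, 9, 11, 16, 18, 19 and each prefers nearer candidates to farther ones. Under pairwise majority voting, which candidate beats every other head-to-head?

Site 9

With single-peaked preferences on a line, the Condorcet winner is the candidate closest to the median voter.
The median voter (position 9) is closest to Site 9 at 11.
Check: Site 9 vs Site 5 — voters closer to Site 9: 6 of 9.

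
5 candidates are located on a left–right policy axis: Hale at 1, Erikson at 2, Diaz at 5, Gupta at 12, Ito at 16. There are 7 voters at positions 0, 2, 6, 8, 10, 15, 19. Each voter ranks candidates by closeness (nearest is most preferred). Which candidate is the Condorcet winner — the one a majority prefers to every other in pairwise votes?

With single-peaked preferences on a line, the Condorcet winner is the candidate closest to the median voter.
The median voter (position 8) is closest to Diaz at 5.
Check: Diaz vs Hale — voters closer to Diaz: 5 of 7.

Diaz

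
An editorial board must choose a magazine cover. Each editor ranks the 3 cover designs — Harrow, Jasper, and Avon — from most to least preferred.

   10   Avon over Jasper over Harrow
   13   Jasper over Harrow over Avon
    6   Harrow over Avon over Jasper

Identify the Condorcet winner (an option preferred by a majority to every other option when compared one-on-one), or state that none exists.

Head-to-head results (29 voters total):
Harrow vs Jasper: Jasper wins 23–6.
Harrow vs Avon: Harrow wins 19–10.
Jasper vs Avon: Avon wins 16–13.
No candidate beats all others: Harrow beats Avon beats Jasper beats Harrow, a majority cycle.

There is no Condorcet winner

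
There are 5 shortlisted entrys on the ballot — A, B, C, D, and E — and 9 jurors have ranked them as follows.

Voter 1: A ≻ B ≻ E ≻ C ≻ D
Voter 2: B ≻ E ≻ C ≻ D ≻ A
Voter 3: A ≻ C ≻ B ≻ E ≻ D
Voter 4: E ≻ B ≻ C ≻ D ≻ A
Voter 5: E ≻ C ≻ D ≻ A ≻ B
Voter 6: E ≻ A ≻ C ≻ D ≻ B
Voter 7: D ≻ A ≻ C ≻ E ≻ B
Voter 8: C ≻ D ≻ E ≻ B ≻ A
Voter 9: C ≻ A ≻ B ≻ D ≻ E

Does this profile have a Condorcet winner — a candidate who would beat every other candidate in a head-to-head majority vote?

Yes

Head-to-head results (9 voters total):
A vs B: A wins 6–3.
A vs C: C wins 5–4.
A vs D: D wins 5–4.
A vs E: E wins 5–4.
B vs C: C wins 6–3.
B vs D: B wins 5–4.
B vs E: E wins 5–4.
C vs D: C wins 8–1.
C vs E: E wins 5–4.
D vs E: E wins 6–3.
E beats each rival — A (5–4), B (5–4), C (5–4), D (6–3) — so E is the Condorcet winner.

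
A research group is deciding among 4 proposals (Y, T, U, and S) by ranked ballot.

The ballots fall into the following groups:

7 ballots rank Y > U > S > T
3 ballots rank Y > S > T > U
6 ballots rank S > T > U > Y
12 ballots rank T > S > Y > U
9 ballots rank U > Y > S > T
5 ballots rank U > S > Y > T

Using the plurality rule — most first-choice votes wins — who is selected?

U

First-place vote totals:
  Y: 10
  T: 12
  U: 14
  S: 6
U has the most first-place votes.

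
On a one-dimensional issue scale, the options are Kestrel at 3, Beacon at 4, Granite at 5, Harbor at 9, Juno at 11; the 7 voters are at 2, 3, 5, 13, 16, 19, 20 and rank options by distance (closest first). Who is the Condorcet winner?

Juno

With single-peaked preferences on a line, the Condorcet winner is the candidate closest to the median voter.
The median voter (position 13) is closest to Juno at 11.
Check: Juno vs Harbor — voters closer to Juno: 4 of 7.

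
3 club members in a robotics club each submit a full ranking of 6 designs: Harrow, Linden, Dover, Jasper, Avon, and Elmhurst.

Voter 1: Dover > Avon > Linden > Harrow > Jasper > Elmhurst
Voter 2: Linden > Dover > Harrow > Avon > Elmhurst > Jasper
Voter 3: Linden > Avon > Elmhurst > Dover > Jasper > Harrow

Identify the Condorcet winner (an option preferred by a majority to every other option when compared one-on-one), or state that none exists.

Head-to-head results (3 voters total):
Harrow vs Linden: Linden wins 3–0.
Harrow vs Dover: Dover wins 3–0.
Harrow vs Jasper: Harrow wins 2–1.
Harrow vs Avon: Avon wins 2–1.
Harrow vs Elmhurst: Harrow wins 2–1.
Linden vs Dover: Linden wins 2–1.
Linden vs Jasper: Linden wins 3–0.
Linden vs Avon: Linden wins 2–1.
Linden vs Elmhurst: Linden wins 3–0.
Dover vs Jasper: Dover wins 3–0.
Dover vs Avon: Dover wins 2–1.
Dover vs Elmhurst: Dover wins 2–1.
Jasper vs Avon: Avon wins 3–0.
Jasper vs Elmhurst: Elmhurst wins 2–1.
Avon vs Elmhurst: Avon wins 3–0.
Linden beats each rival — Harrow (3–0), Dover (2–1), Jasper (3–0), Avon (2–1), Elmhurst (3–0) — so Linden is the Condorcet winner.

Linden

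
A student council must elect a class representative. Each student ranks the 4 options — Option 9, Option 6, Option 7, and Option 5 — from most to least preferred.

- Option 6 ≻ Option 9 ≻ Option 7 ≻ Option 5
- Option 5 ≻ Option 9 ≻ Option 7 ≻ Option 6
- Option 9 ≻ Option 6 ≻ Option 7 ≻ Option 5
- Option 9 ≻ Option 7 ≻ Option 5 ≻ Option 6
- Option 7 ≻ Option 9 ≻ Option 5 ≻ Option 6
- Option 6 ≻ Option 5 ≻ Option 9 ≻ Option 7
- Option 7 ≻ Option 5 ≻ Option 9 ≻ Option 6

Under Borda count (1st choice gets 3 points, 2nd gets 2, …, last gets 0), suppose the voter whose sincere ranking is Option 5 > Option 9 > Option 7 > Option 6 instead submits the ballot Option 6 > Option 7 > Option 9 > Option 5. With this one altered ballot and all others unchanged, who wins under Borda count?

Borda totals with the altered ballot: Option 9 13, Option 6 11, Option 7 12, Option 5 6.
The winner is unchanged: still Option 9.

Option 9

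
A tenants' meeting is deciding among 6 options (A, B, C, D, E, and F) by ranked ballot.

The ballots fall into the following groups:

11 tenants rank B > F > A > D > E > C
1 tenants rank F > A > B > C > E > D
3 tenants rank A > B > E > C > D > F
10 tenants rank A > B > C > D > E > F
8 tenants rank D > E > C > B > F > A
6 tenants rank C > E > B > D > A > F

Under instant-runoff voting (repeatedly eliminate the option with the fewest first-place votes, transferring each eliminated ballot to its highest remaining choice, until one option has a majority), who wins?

Round 1: A 13, B 11, D 8, C 6, F 1, E 0. E has the fewest and is eliminated.
Round 2: A 13, B 11, D 8, C 6, F 1. F has the fewest and is eliminated.
Round 3: A 14, B 11, D 8, C 6. C has the fewest and is eliminated.
Round 4: B 17, A 14, D 8. D has the fewest and is eliminated.
Round 5: B 25, A 14. B has a majority.

B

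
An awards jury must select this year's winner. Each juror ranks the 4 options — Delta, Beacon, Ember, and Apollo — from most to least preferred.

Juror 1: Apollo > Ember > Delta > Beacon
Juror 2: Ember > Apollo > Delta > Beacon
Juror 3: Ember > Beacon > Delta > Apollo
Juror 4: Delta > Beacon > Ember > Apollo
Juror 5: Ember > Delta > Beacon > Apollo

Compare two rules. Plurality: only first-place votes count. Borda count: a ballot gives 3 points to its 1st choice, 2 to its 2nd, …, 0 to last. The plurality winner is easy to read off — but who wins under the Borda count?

Ember

Plurality first-place counts: Delta 1, Beacon 0, Ember 3, Apollo 1 → Ember.
Borda totals: Delta 8, Beacon 5, Ember 12, Apollo 5 → Ember.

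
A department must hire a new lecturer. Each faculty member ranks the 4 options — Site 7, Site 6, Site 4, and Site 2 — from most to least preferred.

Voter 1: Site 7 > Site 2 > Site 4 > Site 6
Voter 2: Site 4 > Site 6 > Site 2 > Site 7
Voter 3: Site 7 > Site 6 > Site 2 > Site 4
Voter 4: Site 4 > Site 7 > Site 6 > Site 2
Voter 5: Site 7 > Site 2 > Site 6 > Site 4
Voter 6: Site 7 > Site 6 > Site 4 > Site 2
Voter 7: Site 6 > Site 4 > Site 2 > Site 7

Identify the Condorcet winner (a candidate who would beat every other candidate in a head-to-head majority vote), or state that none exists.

Head-to-head results (7 voters total):
Site 7 vs Site 6: Site 7 wins 5–2.
Site 7 vs Site 4: Site 7 wins 4–3.
Site 7 vs Site 2: Site 7 wins 5–2.
Site 6 vs Site 4: Site 6 wins 4–3.
Site 6 vs Site 2: Site 6 wins 5–2.
Site 4 vs Site 2: Site 4 wins 4–3.
Site 7 beats each rival — Site 6 (5–2), Site 4 (4–3), Site 2 (5–2) — so Site 7 is the Condorcet winner.

Site 7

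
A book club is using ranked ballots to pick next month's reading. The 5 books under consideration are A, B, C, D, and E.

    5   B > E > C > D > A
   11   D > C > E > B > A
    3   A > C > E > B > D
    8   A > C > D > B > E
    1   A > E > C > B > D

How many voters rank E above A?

16

Ballots ranking E above A: 5+11 = 16.
Ballots ranking A above E: 3+8+1 = 12.
So 16 of 28 voters prefer E to A.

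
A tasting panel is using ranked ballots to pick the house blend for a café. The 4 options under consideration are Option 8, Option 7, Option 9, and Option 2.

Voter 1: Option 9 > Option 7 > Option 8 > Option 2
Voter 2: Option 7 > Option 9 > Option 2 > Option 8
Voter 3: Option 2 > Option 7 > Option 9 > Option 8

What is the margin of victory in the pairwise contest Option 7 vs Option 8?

3

Ballots ranking Option 7 above Option 8: 3.
Ballots ranking Option 8 above Option 7: 0.
Option 7 wins 3–0, a margin of 3.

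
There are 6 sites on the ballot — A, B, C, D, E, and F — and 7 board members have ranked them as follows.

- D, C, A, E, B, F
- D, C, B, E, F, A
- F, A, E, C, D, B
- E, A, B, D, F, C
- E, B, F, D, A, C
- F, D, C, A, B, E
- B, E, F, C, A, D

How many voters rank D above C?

5

Ballots ranking D above C: 5.
Ballots ranking C above D: 2.
So 5 of 7 voters prefer D to C.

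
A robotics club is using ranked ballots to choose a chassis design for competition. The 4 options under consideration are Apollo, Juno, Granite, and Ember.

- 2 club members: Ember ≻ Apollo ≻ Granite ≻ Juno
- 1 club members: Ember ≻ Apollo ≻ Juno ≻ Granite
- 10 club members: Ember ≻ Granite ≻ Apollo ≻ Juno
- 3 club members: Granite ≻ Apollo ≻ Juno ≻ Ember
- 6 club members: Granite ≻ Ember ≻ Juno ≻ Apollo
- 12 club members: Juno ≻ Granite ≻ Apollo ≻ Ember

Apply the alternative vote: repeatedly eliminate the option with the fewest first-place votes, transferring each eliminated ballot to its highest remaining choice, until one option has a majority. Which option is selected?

Round 1: Ember 13, Juno 12, Granite 9, Apollo 0. Apollo has the fewest and is eliminated.
Round 2: Ember 13, Juno 12, Granite 9. Granite has the fewest and is eliminated.
Round 3: Ember 19, Juno 15. Ember has a majority.

Ember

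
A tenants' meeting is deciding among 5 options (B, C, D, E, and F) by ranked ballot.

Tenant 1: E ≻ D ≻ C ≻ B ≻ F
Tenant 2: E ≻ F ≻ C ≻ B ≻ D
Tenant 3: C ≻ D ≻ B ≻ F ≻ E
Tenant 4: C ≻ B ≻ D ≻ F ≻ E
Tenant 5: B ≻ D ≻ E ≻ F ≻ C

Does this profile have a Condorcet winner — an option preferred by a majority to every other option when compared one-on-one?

Head-to-head results (5 voters total):
B vs C: C wins 4–1.
B vs D: B wins 3–2.
B vs E: B wins 3–2.
B vs F: B wins 4–1.
C vs D: C wins 3–2.
C vs E: E wins 3–2.
C vs F: C wins 3–2.
D vs E: D wins 3–2.
D vs F: D wins 4–1.
E vs F: E wins 3–2.
No candidate beats all others: B beats E beats C beats B, a majority cycle.

No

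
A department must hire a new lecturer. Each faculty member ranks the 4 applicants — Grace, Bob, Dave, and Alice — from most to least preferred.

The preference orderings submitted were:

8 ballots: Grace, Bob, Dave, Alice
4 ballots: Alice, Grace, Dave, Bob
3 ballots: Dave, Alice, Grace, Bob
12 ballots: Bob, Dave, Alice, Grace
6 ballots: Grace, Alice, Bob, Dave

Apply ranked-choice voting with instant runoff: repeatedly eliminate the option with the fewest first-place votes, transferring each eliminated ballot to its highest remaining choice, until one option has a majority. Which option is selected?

Grace

Round 1: Grace 14, Bob 12, Alice 4, Dave 3. Dave has the fewest and is eliminated.
Round 2: Grace 14, Bob 12, Alice 7. Alice has the fewest and is eliminated.
Round 3: Grace 21, Bob 12. Grace has a majority.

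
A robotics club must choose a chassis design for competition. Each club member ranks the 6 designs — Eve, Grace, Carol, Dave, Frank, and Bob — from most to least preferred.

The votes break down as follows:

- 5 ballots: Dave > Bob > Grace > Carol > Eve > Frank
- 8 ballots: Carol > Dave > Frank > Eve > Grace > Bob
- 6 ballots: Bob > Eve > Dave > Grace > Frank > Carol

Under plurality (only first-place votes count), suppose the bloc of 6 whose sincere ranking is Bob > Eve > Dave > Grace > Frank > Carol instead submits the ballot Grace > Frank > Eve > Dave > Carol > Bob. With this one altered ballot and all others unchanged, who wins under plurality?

Carol

First-place totals with the altered ballot: Eve 0, Grace 6, Carol 8, Dave 5, Frank 0, Bob 0.
The winner is unchanged: still Carol.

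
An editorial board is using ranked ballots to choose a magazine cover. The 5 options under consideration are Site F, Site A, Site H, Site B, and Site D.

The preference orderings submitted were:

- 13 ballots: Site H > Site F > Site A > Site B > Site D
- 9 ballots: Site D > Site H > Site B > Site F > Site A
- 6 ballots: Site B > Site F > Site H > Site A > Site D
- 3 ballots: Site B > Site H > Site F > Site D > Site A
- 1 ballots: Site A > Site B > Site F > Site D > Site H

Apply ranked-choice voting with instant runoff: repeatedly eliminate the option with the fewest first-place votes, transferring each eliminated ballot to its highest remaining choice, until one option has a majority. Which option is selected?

Site H

Round 1: Site H 13, Site B 9, Site D 9, Site A 1, Site F 0. Site F has the fewest and is eliminated.
Round 2: Site H 13, Site B 9, Site D 9, Site A 1. Site A has the fewest and is eliminated.
Round 3: Site H 13, Site B 10, Site D 9. Site D has the fewest and is eliminated.
Round 4: Site H 22, Site B 10. Site H has a majority.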